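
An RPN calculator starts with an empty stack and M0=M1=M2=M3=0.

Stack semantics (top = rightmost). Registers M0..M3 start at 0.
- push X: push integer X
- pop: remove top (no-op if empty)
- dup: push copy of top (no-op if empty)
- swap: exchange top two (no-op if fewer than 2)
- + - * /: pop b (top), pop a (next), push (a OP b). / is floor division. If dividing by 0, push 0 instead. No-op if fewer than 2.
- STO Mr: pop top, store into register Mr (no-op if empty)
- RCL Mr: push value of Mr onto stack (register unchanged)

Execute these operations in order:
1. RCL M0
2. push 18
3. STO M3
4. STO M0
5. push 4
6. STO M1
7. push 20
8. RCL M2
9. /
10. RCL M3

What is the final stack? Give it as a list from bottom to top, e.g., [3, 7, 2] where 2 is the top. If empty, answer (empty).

After op 1 (RCL M0): stack=[0] mem=[0,0,0,0]
After op 2 (push 18): stack=[0,18] mem=[0,0,0,0]
After op 3 (STO M3): stack=[0] mem=[0,0,0,18]
After op 4 (STO M0): stack=[empty] mem=[0,0,0,18]
After op 5 (push 4): stack=[4] mem=[0,0,0,18]
After op 6 (STO M1): stack=[empty] mem=[0,4,0,18]
After op 7 (push 20): stack=[20] mem=[0,4,0,18]
After op 8 (RCL M2): stack=[20,0] mem=[0,4,0,18]
After op 9 (/): stack=[0] mem=[0,4,0,18]
After op 10 (RCL M3): stack=[0,18] mem=[0,4,0,18]

Answer: [0, 18]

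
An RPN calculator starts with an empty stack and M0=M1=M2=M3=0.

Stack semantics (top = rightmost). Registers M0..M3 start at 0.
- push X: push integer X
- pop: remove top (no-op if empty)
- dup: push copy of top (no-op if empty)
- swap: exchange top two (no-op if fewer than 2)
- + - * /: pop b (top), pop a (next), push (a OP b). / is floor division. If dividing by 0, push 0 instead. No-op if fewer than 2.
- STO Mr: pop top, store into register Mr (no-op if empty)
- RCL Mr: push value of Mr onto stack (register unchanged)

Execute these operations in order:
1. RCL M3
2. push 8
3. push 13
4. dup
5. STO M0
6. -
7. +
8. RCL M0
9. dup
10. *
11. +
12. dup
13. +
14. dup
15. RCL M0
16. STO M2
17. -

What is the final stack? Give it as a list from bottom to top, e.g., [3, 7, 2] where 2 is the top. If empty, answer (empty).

Answer: [0]

Derivation:
After op 1 (RCL M3): stack=[0] mem=[0,0,0,0]
After op 2 (push 8): stack=[0,8] mem=[0,0,0,0]
After op 3 (push 13): stack=[0,8,13] mem=[0,0,0,0]
After op 4 (dup): stack=[0,8,13,13] mem=[0,0,0,0]
After op 5 (STO M0): stack=[0,8,13] mem=[13,0,0,0]
After op 6 (-): stack=[0,-5] mem=[13,0,0,0]
After op 7 (+): stack=[-5] mem=[13,0,0,0]
After op 8 (RCL M0): stack=[-5,13] mem=[13,0,0,0]
After op 9 (dup): stack=[-5,13,13] mem=[13,0,0,0]
After op 10 (*): stack=[-5,169] mem=[13,0,0,0]
After op 11 (+): stack=[164] mem=[13,0,0,0]
After op 12 (dup): stack=[164,164] mem=[13,0,0,0]
After op 13 (+): stack=[328] mem=[13,0,0,0]
After op 14 (dup): stack=[328,328] mem=[13,0,0,0]
After op 15 (RCL M0): stack=[328,328,13] mem=[13,0,0,0]
After op 16 (STO M2): stack=[328,328] mem=[13,0,13,0]
After op 17 (-): stack=[0] mem=[13,0,13,0]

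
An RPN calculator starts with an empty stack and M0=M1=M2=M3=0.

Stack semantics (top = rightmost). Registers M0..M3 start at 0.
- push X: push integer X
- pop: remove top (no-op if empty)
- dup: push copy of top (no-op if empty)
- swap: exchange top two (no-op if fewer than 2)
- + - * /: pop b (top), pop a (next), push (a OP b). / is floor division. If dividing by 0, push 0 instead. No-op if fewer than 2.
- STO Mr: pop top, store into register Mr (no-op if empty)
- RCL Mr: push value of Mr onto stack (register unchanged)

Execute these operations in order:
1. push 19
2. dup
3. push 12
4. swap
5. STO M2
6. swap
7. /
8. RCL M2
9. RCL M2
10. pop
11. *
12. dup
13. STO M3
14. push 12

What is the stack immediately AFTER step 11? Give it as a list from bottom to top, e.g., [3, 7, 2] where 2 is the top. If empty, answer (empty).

After op 1 (push 19): stack=[19] mem=[0,0,0,0]
After op 2 (dup): stack=[19,19] mem=[0,0,0,0]
After op 3 (push 12): stack=[19,19,12] mem=[0,0,0,0]
After op 4 (swap): stack=[19,12,19] mem=[0,0,0,0]
After op 5 (STO M2): stack=[19,12] mem=[0,0,19,0]
After op 6 (swap): stack=[12,19] mem=[0,0,19,0]
After op 7 (/): stack=[0] mem=[0,0,19,0]
After op 8 (RCL M2): stack=[0,19] mem=[0,0,19,0]
After op 9 (RCL M2): stack=[0,19,19] mem=[0,0,19,0]
After op 10 (pop): stack=[0,19] mem=[0,0,19,0]
After op 11 (*): stack=[0] mem=[0,0,19,0]

[0]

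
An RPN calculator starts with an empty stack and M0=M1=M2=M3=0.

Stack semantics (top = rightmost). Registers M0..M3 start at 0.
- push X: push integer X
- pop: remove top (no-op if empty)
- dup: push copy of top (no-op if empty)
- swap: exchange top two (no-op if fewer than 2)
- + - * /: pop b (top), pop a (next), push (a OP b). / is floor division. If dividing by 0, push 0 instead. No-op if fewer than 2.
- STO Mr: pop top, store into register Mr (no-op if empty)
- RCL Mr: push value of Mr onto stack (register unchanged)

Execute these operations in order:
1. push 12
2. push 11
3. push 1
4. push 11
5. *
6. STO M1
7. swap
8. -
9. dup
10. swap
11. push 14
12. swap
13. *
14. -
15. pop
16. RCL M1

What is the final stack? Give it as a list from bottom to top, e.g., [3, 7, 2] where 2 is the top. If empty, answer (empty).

After op 1 (push 12): stack=[12] mem=[0,0,0,0]
After op 2 (push 11): stack=[12,11] mem=[0,0,0,0]
After op 3 (push 1): stack=[12,11,1] mem=[0,0,0,0]
After op 4 (push 11): stack=[12,11,1,11] mem=[0,0,0,0]
After op 5 (*): stack=[12,11,11] mem=[0,0,0,0]
After op 6 (STO M1): stack=[12,11] mem=[0,11,0,0]
After op 7 (swap): stack=[11,12] mem=[0,11,0,0]
After op 8 (-): stack=[-1] mem=[0,11,0,0]
After op 9 (dup): stack=[-1,-1] mem=[0,11,0,0]
After op 10 (swap): stack=[-1,-1] mem=[0,11,0,0]
After op 11 (push 14): stack=[-1,-1,14] mem=[0,11,0,0]
After op 12 (swap): stack=[-1,14,-1] mem=[0,11,0,0]
After op 13 (*): stack=[-1,-14] mem=[0,11,0,0]
After op 14 (-): stack=[13] mem=[0,11,0,0]
After op 15 (pop): stack=[empty] mem=[0,11,0,0]
After op 16 (RCL M1): stack=[11] mem=[0,11,0,0]

Answer: [11]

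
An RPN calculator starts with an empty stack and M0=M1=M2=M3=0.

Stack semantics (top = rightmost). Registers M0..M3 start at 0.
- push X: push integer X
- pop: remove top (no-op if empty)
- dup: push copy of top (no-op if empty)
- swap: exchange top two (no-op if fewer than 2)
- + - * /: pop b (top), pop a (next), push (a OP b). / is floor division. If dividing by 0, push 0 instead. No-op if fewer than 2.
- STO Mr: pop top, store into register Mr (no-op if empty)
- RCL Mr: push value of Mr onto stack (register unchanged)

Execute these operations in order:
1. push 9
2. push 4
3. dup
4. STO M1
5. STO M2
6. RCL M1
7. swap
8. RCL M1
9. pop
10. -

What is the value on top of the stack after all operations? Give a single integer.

Answer: -5

Derivation:
After op 1 (push 9): stack=[9] mem=[0,0,0,0]
After op 2 (push 4): stack=[9,4] mem=[0,0,0,0]
After op 3 (dup): stack=[9,4,4] mem=[0,0,0,0]
After op 4 (STO M1): stack=[9,4] mem=[0,4,0,0]
After op 5 (STO M2): stack=[9] mem=[0,4,4,0]
After op 6 (RCL M1): stack=[9,4] mem=[0,4,4,0]
After op 7 (swap): stack=[4,9] mem=[0,4,4,0]
After op 8 (RCL M1): stack=[4,9,4] mem=[0,4,4,0]
After op 9 (pop): stack=[4,9] mem=[0,4,4,0]
After op 10 (-): stack=[-5] mem=[0,4,4,0]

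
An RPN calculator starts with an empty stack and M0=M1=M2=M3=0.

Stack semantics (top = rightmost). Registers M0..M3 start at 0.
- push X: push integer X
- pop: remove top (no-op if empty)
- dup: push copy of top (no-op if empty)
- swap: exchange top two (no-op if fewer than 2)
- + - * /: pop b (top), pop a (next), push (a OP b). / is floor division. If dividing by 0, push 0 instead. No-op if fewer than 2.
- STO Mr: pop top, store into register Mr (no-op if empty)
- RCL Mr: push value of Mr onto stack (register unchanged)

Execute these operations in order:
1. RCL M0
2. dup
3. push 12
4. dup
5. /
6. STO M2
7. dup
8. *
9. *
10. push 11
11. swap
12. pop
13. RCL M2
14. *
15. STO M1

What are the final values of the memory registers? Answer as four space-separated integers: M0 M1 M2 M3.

Answer: 0 11 1 0

Derivation:
After op 1 (RCL M0): stack=[0] mem=[0,0,0,0]
After op 2 (dup): stack=[0,0] mem=[0,0,0,0]
After op 3 (push 12): stack=[0,0,12] mem=[0,0,0,0]
After op 4 (dup): stack=[0,0,12,12] mem=[0,0,0,0]
After op 5 (/): stack=[0,0,1] mem=[0,0,0,0]
After op 6 (STO M2): stack=[0,0] mem=[0,0,1,0]
After op 7 (dup): stack=[0,0,0] mem=[0,0,1,0]
After op 8 (*): stack=[0,0] mem=[0,0,1,0]
After op 9 (*): stack=[0] mem=[0,0,1,0]
After op 10 (push 11): stack=[0,11] mem=[0,0,1,0]
After op 11 (swap): stack=[11,0] mem=[0,0,1,0]
After op 12 (pop): stack=[11] mem=[0,0,1,0]
After op 13 (RCL M2): stack=[11,1] mem=[0,0,1,0]
After op 14 (*): stack=[11] mem=[0,0,1,0]
After op 15 (STO M1): stack=[empty] mem=[0,11,1,0]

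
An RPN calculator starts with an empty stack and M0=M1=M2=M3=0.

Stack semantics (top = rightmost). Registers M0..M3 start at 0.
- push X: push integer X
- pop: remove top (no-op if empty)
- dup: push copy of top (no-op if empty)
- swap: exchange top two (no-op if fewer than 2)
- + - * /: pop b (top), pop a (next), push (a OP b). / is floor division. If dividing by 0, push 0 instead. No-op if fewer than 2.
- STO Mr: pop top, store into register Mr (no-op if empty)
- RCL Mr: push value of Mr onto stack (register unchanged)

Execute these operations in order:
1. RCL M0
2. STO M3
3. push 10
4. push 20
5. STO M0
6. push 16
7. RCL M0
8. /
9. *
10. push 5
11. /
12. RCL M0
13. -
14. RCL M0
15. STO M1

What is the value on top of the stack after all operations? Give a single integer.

After op 1 (RCL M0): stack=[0] mem=[0,0,0,0]
After op 2 (STO M3): stack=[empty] mem=[0,0,0,0]
After op 3 (push 10): stack=[10] mem=[0,0,0,0]
After op 4 (push 20): stack=[10,20] mem=[0,0,0,0]
After op 5 (STO M0): stack=[10] mem=[20,0,0,0]
After op 6 (push 16): stack=[10,16] mem=[20,0,0,0]
After op 7 (RCL M0): stack=[10,16,20] mem=[20,0,0,0]
After op 8 (/): stack=[10,0] mem=[20,0,0,0]
After op 9 (*): stack=[0] mem=[20,0,0,0]
After op 10 (push 5): stack=[0,5] mem=[20,0,0,0]
After op 11 (/): stack=[0] mem=[20,0,0,0]
After op 12 (RCL M0): stack=[0,20] mem=[20,0,0,0]
After op 13 (-): stack=[-20] mem=[20,0,0,0]
After op 14 (RCL M0): stack=[-20,20] mem=[20,0,0,0]
After op 15 (STO M1): stack=[-20] mem=[20,20,0,0]

Answer: -20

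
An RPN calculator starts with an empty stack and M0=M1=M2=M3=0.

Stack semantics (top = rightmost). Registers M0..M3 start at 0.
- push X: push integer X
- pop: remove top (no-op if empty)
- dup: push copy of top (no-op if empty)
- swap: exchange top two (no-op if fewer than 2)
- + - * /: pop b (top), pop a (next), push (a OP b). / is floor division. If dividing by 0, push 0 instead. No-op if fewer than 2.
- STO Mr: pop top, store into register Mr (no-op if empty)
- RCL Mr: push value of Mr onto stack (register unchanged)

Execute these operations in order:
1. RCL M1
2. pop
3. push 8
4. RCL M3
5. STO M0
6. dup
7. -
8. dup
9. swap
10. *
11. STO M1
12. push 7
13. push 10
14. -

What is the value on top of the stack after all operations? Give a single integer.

After op 1 (RCL M1): stack=[0] mem=[0,0,0,0]
After op 2 (pop): stack=[empty] mem=[0,0,0,0]
After op 3 (push 8): stack=[8] mem=[0,0,0,0]
After op 4 (RCL M3): stack=[8,0] mem=[0,0,0,0]
After op 5 (STO M0): stack=[8] mem=[0,0,0,0]
After op 6 (dup): stack=[8,8] mem=[0,0,0,0]
After op 7 (-): stack=[0] mem=[0,0,0,0]
After op 8 (dup): stack=[0,0] mem=[0,0,0,0]
After op 9 (swap): stack=[0,0] mem=[0,0,0,0]
After op 10 (*): stack=[0] mem=[0,0,0,0]
After op 11 (STO M1): stack=[empty] mem=[0,0,0,0]
After op 12 (push 7): stack=[7] mem=[0,0,0,0]
After op 13 (push 10): stack=[7,10] mem=[0,0,0,0]
After op 14 (-): stack=[-3] mem=[0,0,0,0]

Answer: -3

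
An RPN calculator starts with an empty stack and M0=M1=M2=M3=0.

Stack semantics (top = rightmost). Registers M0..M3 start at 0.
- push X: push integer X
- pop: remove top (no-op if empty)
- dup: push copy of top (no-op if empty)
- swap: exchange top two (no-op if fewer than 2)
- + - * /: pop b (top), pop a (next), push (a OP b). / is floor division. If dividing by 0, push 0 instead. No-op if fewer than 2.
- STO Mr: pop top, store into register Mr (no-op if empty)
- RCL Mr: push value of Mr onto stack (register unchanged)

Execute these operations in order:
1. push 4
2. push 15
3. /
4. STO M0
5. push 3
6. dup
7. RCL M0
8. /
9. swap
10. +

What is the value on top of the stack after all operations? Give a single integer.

Answer: 3

Derivation:
After op 1 (push 4): stack=[4] mem=[0,0,0,0]
After op 2 (push 15): stack=[4,15] mem=[0,0,0,0]
After op 3 (/): stack=[0] mem=[0,0,0,0]
After op 4 (STO M0): stack=[empty] mem=[0,0,0,0]
After op 5 (push 3): stack=[3] mem=[0,0,0,0]
After op 6 (dup): stack=[3,3] mem=[0,0,0,0]
After op 7 (RCL M0): stack=[3,3,0] mem=[0,0,0,0]
After op 8 (/): stack=[3,0] mem=[0,0,0,0]
After op 9 (swap): stack=[0,3] mem=[0,0,0,0]
After op 10 (+): stack=[3] mem=[0,0,0,0]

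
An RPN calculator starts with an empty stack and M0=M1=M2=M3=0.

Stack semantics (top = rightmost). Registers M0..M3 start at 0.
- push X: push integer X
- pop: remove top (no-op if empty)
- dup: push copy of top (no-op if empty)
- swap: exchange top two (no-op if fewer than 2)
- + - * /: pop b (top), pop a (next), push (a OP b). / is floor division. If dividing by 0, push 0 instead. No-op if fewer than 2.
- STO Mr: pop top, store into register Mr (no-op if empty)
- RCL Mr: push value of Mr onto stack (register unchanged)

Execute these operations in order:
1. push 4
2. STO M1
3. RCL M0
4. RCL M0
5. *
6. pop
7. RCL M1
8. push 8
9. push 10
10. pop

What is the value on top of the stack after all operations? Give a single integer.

After op 1 (push 4): stack=[4] mem=[0,0,0,0]
After op 2 (STO M1): stack=[empty] mem=[0,4,0,0]
After op 3 (RCL M0): stack=[0] mem=[0,4,0,0]
After op 4 (RCL M0): stack=[0,0] mem=[0,4,0,0]
After op 5 (*): stack=[0] mem=[0,4,0,0]
After op 6 (pop): stack=[empty] mem=[0,4,0,0]
After op 7 (RCL M1): stack=[4] mem=[0,4,0,0]
After op 8 (push 8): stack=[4,8] mem=[0,4,0,0]
After op 9 (push 10): stack=[4,8,10] mem=[0,4,0,0]
After op 10 (pop): stack=[4,8] mem=[0,4,0,0]

Answer: 8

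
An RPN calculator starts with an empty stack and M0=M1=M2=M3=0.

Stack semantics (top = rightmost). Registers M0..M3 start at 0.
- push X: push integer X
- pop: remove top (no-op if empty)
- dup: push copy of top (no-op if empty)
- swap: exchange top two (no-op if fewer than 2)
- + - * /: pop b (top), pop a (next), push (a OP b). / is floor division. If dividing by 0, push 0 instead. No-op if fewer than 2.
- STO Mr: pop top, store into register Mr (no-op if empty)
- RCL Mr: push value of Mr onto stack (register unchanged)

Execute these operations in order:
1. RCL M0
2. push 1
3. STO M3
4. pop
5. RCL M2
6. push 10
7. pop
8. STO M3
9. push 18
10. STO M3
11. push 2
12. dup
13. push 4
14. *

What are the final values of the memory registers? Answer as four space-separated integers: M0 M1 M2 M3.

After op 1 (RCL M0): stack=[0] mem=[0,0,0,0]
After op 2 (push 1): stack=[0,1] mem=[0,0,0,0]
After op 3 (STO M3): stack=[0] mem=[0,0,0,1]
After op 4 (pop): stack=[empty] mem=[0,0,0,1]
After op 5 (RCL M2): stack=[0] mem=[0,0,0,1]
After op 6 (push 10): stack=[0,10] mem=[0,0,0,1]
After op 7 (pop): stack=[0] mem=[0,0,0,1]
After op 8 (STO M3): stack=[empty] mem=[0,0,0,0]
After op 9 (push 18): stack=[18] mem=[0,0,0,0]
After op 10 (STO M3): stack=[empty] mem=[0,0,0,18]
After op 11 (push 2): stack=[2] mem=[0,0,0,18]
After op 12 (dup): stack=[2,2] mem=[0,0,0,18]
After op 13 (push 4): stack=[2,2,4] mem=[0,0,0,18]
After op 14 (*): stack=[2,8] mem=[0,0,0,18]

Answer: 0 0 0 18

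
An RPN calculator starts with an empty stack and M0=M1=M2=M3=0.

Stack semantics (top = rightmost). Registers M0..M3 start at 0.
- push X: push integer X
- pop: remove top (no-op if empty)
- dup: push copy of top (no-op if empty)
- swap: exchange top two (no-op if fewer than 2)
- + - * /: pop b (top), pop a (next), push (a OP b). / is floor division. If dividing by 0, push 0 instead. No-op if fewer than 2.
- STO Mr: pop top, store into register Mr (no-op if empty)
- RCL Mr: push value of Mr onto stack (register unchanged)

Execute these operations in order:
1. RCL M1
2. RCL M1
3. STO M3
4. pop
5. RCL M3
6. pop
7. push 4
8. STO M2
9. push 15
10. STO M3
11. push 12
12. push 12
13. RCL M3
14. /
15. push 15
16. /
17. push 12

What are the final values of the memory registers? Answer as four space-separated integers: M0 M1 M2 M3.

Answer: 0 0 4 15

Derivation:
After op 1 (RCL M1): stack=[0] mem=[0,0,0,0]
After op 2 (RCL M1): stack=[0,0] mem=[0,0,0,0]
After op 3 (STO M3): stack=[0] mem=[0,0,0,0]
After op 4 (pop): stack=[empty] mem=[0,0,0,0]
After op 5 (RCL M3): stack=[0] mem=[0,0,0,0]
After op 6 (pop): stack=[empty] mem=[0,0,0,0]
After op 7 (push 4): stack=[4] mem=[0,0,0,0]
After op 8 (STO M2): stack=[empty] mem=[0,0,4,0]
After op 9 (push 15): stack=[15] mem=[0,0,4,0]
After op 10 (STO M3): stack=[empty] mem=[0,0,4,15]
After op 11 (push 12): stack=[12] mem=[0,0,4,15]
After op 12 (push 12): stack=[12,12] mem=[0,0,4,15]
After op 13 (RCL M3): stack=[12,12,15] mem=[0,0,4,15]
After op 14 (/): stack=[12,0] mem=[0,0,4,15]
After op 15 (push 15): stack=[12,0,15] mem=[0,0,4,15]
After op 16 (/): stack=[12,0] mem=[0,0,4,15]
After op 17 (push 12): stack=[12,0,12] mem=[0,0,4,15]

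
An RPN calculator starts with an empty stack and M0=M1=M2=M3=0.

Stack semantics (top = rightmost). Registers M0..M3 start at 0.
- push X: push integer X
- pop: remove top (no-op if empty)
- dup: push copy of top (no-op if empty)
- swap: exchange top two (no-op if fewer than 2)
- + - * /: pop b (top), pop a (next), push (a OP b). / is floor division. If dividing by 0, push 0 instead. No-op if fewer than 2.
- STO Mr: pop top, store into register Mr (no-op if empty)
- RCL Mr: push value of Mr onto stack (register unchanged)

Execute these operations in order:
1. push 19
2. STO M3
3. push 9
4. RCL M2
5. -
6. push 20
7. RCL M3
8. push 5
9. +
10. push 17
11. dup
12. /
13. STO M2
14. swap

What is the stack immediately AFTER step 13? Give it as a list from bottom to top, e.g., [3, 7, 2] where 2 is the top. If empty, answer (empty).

After op 1 (push 19): stack=[19] mem=[0,0,0,0]
After op 2 (STO M3): stack=[empty] mem=[0,0,0,19]
After op 3 (push 9): stack=[9] mem=[0,0,0,19]
After op 4 (RCL M2): stack=[9,0] mem=[0,0,0,19]
After op 5 (-): stack=[9] mem=[0,0,0,19]
After op 6 (push 20): stack=[9,20] mem=[0,0,0,19]
After op 7 (RCL M3): stack=[9,20,19] mem=[0,0,0,19]
After op 8 (push 5): stack=[9,20,19,5] mem=[0,0,0,19]
After op 9 (+): stack=[9,20,24] mem=[0,0,0,19]
After op 10 (push 17): stack=[9,20,24,17] mem=[0,0,0,19]
After op 11 (dup): stack=[9,20,24,17,17] mem=[0,0,0,19]
After op 12 (/): stack=[9,20,24,1] mem=[0,0,0,19]
After op 13 (STO M2): stack=[9,20,24] mem=[0,0,1,19]

[9, 20, 24]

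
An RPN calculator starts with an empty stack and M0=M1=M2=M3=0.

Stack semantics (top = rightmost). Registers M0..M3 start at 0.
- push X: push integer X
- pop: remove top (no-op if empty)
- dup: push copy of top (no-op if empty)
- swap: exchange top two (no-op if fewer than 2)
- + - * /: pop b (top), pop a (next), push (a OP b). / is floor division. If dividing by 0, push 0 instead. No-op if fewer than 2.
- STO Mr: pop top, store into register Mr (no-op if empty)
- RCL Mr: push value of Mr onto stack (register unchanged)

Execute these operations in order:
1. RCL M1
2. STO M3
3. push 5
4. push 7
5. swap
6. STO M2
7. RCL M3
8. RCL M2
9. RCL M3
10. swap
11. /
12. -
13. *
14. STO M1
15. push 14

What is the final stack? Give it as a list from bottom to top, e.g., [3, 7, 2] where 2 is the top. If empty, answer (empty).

Answer: [14]

Derivation:
After op 1 (RCL M1): stack=[0] mem=[0,0,0,0]
After op 2 (STO M3): stack=[empty] mem=[0,0,0,0]
After op 3 (push 5): stack=[5] mem=[0,0,0,0]
After op 4 (push 7): stack=[5,7] mem=[0,0,0,0]
After op 5 (swap): stack=[7,5] mem=[0,0,0,0]
After op 6 (STO M2): stack=[7] mem=[0,0,5,0]
After op 7 (RCL M3): stack=[7,0] mem=[0,0,5,0]
After op 8 (RCL M2): stack=[7,0,5] mem=[0,0,5,0]
After op 9 (RCL M3): stack=[7,0,5,0] mem=[0,0,5,0]
After op 10 (swap): stack=[7,0,0,5] mem=[0,0,5,0]
After op 11 (/): stack=[7,0,0] mem=[0,0,5,0]
After op 12 (-): stack=[7,0] mem=[0,0,5,0]
After op 13 (*): stack=[0] mem=[0,0,5,0]
After op 14 (STO M1): stack=[empty] mem=[0,0,5,0]
After op 15 (push 14): stack=[14] mem=[0,0,5,0]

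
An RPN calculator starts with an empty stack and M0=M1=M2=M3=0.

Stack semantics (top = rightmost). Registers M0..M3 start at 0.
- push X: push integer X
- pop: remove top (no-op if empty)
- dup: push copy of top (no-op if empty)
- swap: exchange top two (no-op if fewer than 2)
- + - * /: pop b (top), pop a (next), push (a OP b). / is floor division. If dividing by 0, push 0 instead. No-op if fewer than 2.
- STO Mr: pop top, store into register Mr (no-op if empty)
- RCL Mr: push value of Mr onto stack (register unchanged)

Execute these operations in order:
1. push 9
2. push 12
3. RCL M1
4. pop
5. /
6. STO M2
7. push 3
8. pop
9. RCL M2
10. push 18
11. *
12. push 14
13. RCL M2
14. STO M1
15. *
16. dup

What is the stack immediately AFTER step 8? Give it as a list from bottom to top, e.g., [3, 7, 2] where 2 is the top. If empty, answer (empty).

After op 1 (push 9): stack=[9] mem=[0,0,0,0]
After op 2 (push 12): stack=[9,12] mem=[0,0,0,0]
After op 3 (RCL M1): stack=[9,12,0] mem=[0,0,0,0]
After op 4 (pop): stack=[9,12] mem=[0,0,0,0]
After op 5 (/): stack=[0] mem=[0,0,0,0]
After op 6 (STO M2): stack=[empty] mem=[0,0,0,0]
After op 7 (push 3): stack=[3] mem=[0,0,0,0]
After op 8 (pop): stack=[empty] mem=[0,0,0,0]

(empty)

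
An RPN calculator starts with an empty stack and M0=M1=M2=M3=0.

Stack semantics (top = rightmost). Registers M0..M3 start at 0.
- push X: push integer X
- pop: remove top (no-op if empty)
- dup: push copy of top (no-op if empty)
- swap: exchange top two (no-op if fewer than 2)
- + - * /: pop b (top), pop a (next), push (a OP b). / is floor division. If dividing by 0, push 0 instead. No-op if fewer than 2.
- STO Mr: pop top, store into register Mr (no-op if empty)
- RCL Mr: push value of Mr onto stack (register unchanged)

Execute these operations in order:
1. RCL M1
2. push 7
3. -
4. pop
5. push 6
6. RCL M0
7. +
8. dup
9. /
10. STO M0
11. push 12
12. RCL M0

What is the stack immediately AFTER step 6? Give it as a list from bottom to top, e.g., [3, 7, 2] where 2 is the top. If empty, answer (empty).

After op 1 (RCL M1): stack=[0] mem=[0,0,0,0]
After op 2 (push 7): stack=[0,7] mem=[0,0,0,0]
After op 3 (-): stack=[-7] mem=[0,0,0,0]
After op 4 (pop): stack=[empty] mem=[0,0,0,0]
After op 5 (push 6): stack=[6] mem=[0,0,0,0]
After op 6 (RCL M0): stack=[6,0] mem=[0,0,0,0]

[6, 0]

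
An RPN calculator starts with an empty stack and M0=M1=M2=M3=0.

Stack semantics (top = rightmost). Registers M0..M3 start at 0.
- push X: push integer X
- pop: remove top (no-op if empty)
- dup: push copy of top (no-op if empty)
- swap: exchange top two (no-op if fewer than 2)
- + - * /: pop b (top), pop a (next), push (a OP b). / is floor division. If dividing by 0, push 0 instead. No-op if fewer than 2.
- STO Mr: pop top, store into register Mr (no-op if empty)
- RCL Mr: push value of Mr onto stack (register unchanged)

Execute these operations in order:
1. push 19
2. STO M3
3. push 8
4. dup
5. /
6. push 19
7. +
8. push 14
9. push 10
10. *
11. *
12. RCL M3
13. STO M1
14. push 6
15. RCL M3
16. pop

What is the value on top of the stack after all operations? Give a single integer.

Answer: 6

Derivation:
After op 1 (push 19): stack=[19] mem=[0,0,0,0]
After op 2 (STO M3): stack=[empty] mem=[0,0,0,19]
After op 3 (push 8): stack=[8] mem=[0,0,0,19]
After op 4 (dup): stack=[8,8] mem=[0,0,0,19]
After op 5 (/): stack=[1] mem=[0,0,0,19]
After op 6 (push 19): stack=[1,19] mem=[0,0,0,19]
After op 7 (+): stack=[20] mem=[0,0,0,19]
After op 8 (push 14): stack=[20,14] mem=[0,0,0,19]
After op 9 (push 10): stack=[20,14,10] mem=[0,0,0,19]
After op 10 (*): stack=[20,140] mem=[0,0,0,19]
After op 11 (*): stack=[2800] mem=[0,0,0,19]
After op 12 (RCL M3): stack=[2800,19] mem=[0,0,0,19]
After op 13 (STO M1): stack=[2800] mem=[0,19,0,19]
After op 14 (push 6): stack=[2800,6] mem=[0,19,0,19]
After op 15 (RCL M3): stack=[2800,6,19] mem=[0,19,0,19]
After op 16 (pop): stack=[2800,6] mem=[0,19,0,19]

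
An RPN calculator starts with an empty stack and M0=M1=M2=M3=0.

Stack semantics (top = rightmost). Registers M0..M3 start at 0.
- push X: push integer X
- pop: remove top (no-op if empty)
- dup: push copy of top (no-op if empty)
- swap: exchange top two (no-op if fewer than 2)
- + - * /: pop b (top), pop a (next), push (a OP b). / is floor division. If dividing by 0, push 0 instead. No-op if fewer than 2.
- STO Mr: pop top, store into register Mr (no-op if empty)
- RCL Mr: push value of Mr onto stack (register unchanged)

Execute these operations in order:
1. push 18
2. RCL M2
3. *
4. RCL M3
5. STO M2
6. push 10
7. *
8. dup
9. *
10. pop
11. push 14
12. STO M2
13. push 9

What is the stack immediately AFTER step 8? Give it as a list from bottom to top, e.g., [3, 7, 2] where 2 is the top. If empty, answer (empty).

After op 1 (push 18): stack=[18] mem=[0,0,0,0]
After op 2 (RCL M2): stack=[18,0] mem=[0,0,0,0]
After op 3 (*): stack=[0] mem=[0,0,0,0]
After op 4 (RCL M3): stack=[0,0] mem=[0,0,0,0]
After op 5 (STO M2): stack=[0] mem=[0,0,0,0]
After op 6 (push 10): stack=[0,10] mem=[0,0,0,0]
After op 7 (*): stack=[0] mem=[0,0,0,0]
After op 8 (dup): stack=[0,0] mem=[0,0,0,0]

[0, 0]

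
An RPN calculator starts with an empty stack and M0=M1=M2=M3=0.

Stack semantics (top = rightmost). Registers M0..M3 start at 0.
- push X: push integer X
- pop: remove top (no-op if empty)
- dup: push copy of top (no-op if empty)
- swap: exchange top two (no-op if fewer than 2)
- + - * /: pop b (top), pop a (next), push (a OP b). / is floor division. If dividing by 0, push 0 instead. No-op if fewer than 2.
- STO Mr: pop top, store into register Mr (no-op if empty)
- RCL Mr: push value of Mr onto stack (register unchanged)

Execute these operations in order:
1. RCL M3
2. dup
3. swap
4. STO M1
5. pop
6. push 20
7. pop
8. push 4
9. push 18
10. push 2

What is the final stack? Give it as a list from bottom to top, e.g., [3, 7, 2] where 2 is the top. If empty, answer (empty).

Answer: [4, 18, 2]

Derivation:
After op 1 (RCL M3): stack=[0] mem=[0,0,0,0]
After op 2 (dup): stack=[0,0] mem=[0,0,0,0]
After op 3 (swap): stack=[0,0] mem=[0,0,0,0]
After op 4 (STO M1): stack=[0] mem=[0,0,0,0]
After op 5 (pop): stack=[empty] mem=[0,0,0,0]
After op 6 (push 20): stack=[20] mem=[0,0,0,0]
After op 7 (pop): stack=[empty] mem=[0,0,0,0]
After op 8 (push 4): stack=[4] mem=[0,0,0,0]
After op 9 (push 18): stack=[4,18] mem=[0,0,0,0]
After op 10 (push 2): stack=[4,18,2] mem=[0,0,0,0]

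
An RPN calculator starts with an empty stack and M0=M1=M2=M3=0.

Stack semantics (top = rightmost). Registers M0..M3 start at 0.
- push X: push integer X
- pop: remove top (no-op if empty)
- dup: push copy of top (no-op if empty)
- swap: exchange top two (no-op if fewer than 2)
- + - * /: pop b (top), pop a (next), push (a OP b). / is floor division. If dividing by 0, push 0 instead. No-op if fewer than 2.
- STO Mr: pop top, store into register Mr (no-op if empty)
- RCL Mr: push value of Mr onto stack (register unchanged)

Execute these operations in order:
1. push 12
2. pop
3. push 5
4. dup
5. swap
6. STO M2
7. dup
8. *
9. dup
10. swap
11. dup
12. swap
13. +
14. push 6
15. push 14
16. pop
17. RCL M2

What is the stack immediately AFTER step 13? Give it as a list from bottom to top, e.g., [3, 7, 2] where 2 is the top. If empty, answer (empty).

After op 1 (push 12): stack=[12] mem=[0,0,0,0]
After op 2 (pop): stack=[empty] mem=[0,0,0,0]
After op 3 (push 5): stack=[5] mem=[0,0,0,0]
After op 4 (dup): stack=[5,5] mem=[0,0,0,0]
After op 5 (swap): stack=[5,5] mem=[0,0,0,0]
After op 6 (STO M2): stack=[5] mem=[0,0,5,0]
After op 7 (dup): stack=[5,5] mem=[0,0,5,0]
After op 8 (*): stack=[25] mem=[0,0,5,0]
After op 9 (dup): stack=[25,25] mem=[0,0,5,0]
After op 10 (swap): stack=[25,25] mem=[0,0,5,0]
After op 11 (dup): stack=[25,25,25] mem=[0,0,5,0]
After op 12 (swap): stack=[25,25,25] mem=[0,0,5,0]
After op 13 (+): stack=[25,50] mem=[0,0,5,0]

[25, 50]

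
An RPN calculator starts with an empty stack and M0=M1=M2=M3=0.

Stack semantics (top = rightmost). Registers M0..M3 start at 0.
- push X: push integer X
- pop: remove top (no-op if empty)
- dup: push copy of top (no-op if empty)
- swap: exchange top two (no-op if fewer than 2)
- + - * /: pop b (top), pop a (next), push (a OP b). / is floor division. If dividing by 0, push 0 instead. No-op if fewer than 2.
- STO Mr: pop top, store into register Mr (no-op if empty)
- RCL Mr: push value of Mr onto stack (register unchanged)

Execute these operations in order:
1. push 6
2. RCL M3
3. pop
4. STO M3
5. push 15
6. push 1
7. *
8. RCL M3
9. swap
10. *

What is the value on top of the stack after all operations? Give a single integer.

Answer: 90

Derivation:
After op 1 (push 6): stack=[6] mem=[0,0,0,0]
After op 2 (RCL M3): stack=[6,0] mem=[0,0,0,0]
After op 3 (pop): stack=[6] mem=[0,0,0,0]
After op 4 (STO M3): stack=[empty] mem=[0,0,0,6]
After op 5 (push 15): stack=[15] mem=[0,0,0,6]
After op 6 (push 1): stack=[15,1] mem=[0,0,0,6]
After op 7 (*): stack=[15] mem=[0,0,0,6]
After op 8 (RCL M3): stack=[15,6] mem=[0,0,0,6]
After op 9 (swap): stack=[6,15] mem=[0,0,0,6]
After op 10 (*): stack=[90] mem=[0,0,0,6]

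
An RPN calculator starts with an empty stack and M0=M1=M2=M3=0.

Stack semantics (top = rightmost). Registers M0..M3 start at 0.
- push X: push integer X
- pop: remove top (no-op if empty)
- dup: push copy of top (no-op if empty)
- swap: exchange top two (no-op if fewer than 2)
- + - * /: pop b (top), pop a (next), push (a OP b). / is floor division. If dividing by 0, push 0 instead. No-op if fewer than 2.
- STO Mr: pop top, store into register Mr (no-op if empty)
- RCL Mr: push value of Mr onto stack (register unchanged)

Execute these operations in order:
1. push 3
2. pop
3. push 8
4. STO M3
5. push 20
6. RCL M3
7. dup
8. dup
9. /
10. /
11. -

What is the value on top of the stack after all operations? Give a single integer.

After op 1 (push 3): stack=[3] mem=[0,0,0,0]
After op 2 (pop): stack=[empty] mem=[0,0,0,0]
After op 3 (push 8): stack=[8] mem=[0,0,0,0]
After op 4 (STO M3): stack=[empty] mem=[0,0,0,8]
After op 5 (push 20): stack=[20] mem=[0,0,0,8]
After op 6 (RCL M3): stack=[20,8] mem=[0,0,0,8]
After op 7 (dup): stack=[20,8,8] mem=[0,0,0,8]
After op 8 (dup): stack=[20,8,8,8] mem=[0,0,0,8]
After op 9 (/): stack=[20,8,1] mem=[0,0,0,8]
After op 10 (/): stack=[20,8] mem=[0,0,0,8]
After op 11 (-): stack=[12] mem=[0,0,0,8]

Answer: 12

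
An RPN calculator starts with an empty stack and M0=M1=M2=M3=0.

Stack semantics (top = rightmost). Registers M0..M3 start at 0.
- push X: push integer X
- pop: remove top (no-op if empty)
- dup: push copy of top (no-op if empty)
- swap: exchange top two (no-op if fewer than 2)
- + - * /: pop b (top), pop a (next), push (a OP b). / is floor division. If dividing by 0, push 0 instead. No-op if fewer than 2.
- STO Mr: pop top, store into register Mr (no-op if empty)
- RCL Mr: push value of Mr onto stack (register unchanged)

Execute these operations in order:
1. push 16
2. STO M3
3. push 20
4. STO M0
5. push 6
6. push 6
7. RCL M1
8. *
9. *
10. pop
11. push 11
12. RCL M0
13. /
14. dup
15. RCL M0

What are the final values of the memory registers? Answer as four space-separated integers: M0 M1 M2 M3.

Answer: 20 0 0 16

Derivation:
After op 1 (push 16): stack=[16] mem=[0,0,0,0]
After op 2 (STO M3): stack=[empty] mem=[0,0,0,16]
After op 3 (push 20): stack=[20] mem=[0,0,0,16]
After op 4 (STO M0): stack=[empty] mem=[20,0,0,16]
After op 5 (push 6): stack=[6] mem=[20,0,0,16]
After op 6 (push 6): stack=[6,6] mem=[20,0,0,16]
After op 7 (RCL M1): stack=[6,6,0] mem=[20,0,0,16]
After op 8 (*): stack=[6,0] mem=[20,0,0,16]
After op 9 (*): stack=[0] mem=[20,0,0,16]
After op 10 (pop): stack=[empty] mem=[20,0,0,16]
After op 11 (push 11): stack=[11] mem=[20,0,0,16]
After op 12 (RCL M0): stack=[11,20] mem=[20,0,0,16]
After op 13 (/): stack=[0] mem=[20,0,0,16]
After op 14 (dup): stack=[0,0] mem=[20,0,0,16]
After op 15 (RCL M0): stack=[0,0,20] mem=[20,0,0,16]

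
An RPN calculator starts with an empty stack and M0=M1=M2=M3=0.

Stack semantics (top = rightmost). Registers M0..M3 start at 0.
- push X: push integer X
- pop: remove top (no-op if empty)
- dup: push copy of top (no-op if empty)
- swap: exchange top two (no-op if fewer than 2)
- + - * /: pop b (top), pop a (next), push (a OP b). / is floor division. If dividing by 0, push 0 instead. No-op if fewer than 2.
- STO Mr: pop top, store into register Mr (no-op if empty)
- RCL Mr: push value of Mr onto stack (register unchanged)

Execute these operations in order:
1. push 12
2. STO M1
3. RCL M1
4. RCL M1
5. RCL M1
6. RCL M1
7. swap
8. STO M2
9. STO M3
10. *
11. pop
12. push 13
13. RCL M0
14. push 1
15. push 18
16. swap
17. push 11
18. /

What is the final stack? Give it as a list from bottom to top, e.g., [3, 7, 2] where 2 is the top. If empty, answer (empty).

Answer: [13, 0, 18, 0]

Derivation:
After op 1 (push 12): stack=[12] mem=[0,0,0,0]
After op 2 (STO M1): stack=[empty] mem=[0,12,0,0]
After op 3 (RCL M1): stack=[12] mem=[0,12,0,0]
After op 4 (RCL M1): stack=[12,12] mem=[0,12,0,0]
After op 5 (RCL M1): stack=[12,12,12] mem=[0,12,0,0]
After op 6 (RCL M1): stack=[12,12,12,12] mem=[0,12,0,0]
After op 7 (swap): stack=[12,12,12,12] mem=[0,12,0,0]
After op 8 (STO M2): stack=[12,12,12] mem=[0,12,12,0]
After op 9 (STO M3): stack=[12,12] mem=[0,12,12,12]
After op 10 (*): stack=[144] mem=[0,12,12,12]
After op 11 (pop): stack=[empty] mem=[0,12,12,12]
After op 12 (push 13): stack=[13] mem=[0,12,12,12]
After op 13 (RCL M0): stack=[13,0] mem=[0,12,12,12]
After op 14 (push 1): stack=[13,0,1] mem=[0,12,12,12]
After op 15 (push 18): stack=[13,0,1,18] mem=[0,12,12,12]
After op 16 (swap): stack=[13,0,18,1] mem=[0,12,12,12]
After op 17 (push 11): stack=[13,0,18,1,11] mem=[0,12,12,12]
After op 18 (/): stack=[13,0,18,0] mem=[0,12,12,12]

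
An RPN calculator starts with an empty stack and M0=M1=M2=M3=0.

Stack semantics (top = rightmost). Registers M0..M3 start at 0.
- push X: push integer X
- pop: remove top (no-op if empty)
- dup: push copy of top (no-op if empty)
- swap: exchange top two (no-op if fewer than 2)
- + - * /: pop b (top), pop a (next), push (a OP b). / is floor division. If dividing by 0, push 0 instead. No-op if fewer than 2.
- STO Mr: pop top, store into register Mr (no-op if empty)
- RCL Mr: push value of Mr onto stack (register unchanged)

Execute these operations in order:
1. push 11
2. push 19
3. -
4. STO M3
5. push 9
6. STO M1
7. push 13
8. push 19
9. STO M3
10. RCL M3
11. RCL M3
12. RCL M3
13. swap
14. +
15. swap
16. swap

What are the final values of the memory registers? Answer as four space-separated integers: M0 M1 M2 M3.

After op 1 (push 11): stack=[11] mem=[0,0,0,0]
After op 2 (push 19): stack=[11,19] mem=[0,0,0,0]
After op 3 (-): stack=[-8] mem=[0,0,0,0]
After op 4 (STO M3): stack=[empty] mem=[0,0,0,-8]
After op 5 (push 9): stack=[9] mem=[0,0,0,-8]
After op 6 (STO M1): stack=[empty] mem=[0,9,0,-8]
After op 7 (push 13): stack=[13] mem=[0,9,0,-8]
After op 8 (push 19): stack=[13,19] mem=[0,9,0,-8]
After op 9 (STO M3): stack=[13] mem=[0,9,0,19]
After op 10 (RCL M3): stack=[13,19] mem=[0,9,0,19]
After op 11 (RCL M3): stack=[13,19,19] mem=[0,9,0,19]
After op 12 (RCL M3): stack=[13,19,19,19] mem=[0,9,0,19]
After op 13 (swap): stack=[13,19,19,19] mem=[0,9,0,19]
After op 14 (+): stack=[13,19,38] mem=[0,9,0,19]
After op 15 (swap): stack=[13,38,19] mem=[0,9,0,19]
After op 16 (swap): stack=[13,19,38] mem=[0,9,0,19]

Answer: 0 9 0 19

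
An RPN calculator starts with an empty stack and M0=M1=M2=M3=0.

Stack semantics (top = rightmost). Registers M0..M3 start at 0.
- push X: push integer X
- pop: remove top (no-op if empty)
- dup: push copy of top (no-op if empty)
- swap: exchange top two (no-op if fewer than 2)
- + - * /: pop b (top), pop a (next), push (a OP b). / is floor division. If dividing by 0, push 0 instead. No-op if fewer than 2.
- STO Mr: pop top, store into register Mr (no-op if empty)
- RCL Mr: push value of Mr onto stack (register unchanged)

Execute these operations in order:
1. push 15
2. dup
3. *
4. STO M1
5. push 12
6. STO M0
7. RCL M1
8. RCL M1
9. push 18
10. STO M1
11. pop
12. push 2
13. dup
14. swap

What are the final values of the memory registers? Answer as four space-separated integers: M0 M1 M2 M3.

After op 1 (push 15): stack=[15] mem=[0,0,0,0]
After op 2 (dup): stack=[15,15] mem=[0,0,0,0]
After op 3 (*): stack=[225] mem=[0,0,0,0]
After op 4 (STO M1): stack=[empty] mem=[0,225,0,0]
After op 5 (push 12): stack=[12] mem=[0,225,0,0]
After op 6 (STO M0): stack=[empty] mem=[12,225,0,0]
After op 7 (RCL M1): stack=[225] mem=[12,225,0,0]
After op 8 (RCL M1): stack=[225,225] mem=[12,225,0,0]
After op 9 (push 18): stack=[225,225,18] mem=[12,225,0,0]
After op 10 (STO M1): stack=[225,225] mem=[12,18,0,0]
After op 11 (pop): stack=[225] mem=[12,18,0,0]
After op 12 (push 2): stack=[225,2] mem=[12,18,0,0]
After op 13 (dup): stack=[225,2,2] mem=[12,18,0,0]
After op 14 (swap): stack=[225,2,2] mem=[12,18,0,0]

Answer: 12 18 0 0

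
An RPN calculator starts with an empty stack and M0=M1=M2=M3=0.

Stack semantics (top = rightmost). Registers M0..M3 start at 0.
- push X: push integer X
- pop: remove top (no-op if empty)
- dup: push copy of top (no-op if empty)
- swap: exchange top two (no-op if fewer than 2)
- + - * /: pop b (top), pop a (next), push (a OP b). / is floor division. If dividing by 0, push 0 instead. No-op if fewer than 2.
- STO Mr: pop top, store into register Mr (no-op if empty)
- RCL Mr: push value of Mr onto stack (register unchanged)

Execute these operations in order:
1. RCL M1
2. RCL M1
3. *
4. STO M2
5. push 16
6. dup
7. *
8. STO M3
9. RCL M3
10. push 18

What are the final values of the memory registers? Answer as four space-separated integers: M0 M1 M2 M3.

Answer: 0 0 0 256

Derivation:
After op 1 (RCL M1): stack=[0] mem=[0,0,0,0]
After op 2 (RCL M1): stack=[0,0] mem=[0,0,0,0]
After op 3 (*): stack=[0] mem=[0,0,0,0]
After op 4 (STO M2): stack=[empty] mem=[0,0,0,0]
After op 5 (push 16): stack=[16] mem=[0,0,0,0]
After op 6 (dup): stack=[16,16] mem=[0,0,0,0]
After op 7 (*): stack=[256] mem=[0,0,0,0]
After op 8 (STO M3): stack=[empty] mem=[0,0,0,256]
After op 9 (RCL M3): stack=[256] mem=[0,0,0,256]
After op 10 (push 18): stack=[256,18] mem=[0,0,0,256]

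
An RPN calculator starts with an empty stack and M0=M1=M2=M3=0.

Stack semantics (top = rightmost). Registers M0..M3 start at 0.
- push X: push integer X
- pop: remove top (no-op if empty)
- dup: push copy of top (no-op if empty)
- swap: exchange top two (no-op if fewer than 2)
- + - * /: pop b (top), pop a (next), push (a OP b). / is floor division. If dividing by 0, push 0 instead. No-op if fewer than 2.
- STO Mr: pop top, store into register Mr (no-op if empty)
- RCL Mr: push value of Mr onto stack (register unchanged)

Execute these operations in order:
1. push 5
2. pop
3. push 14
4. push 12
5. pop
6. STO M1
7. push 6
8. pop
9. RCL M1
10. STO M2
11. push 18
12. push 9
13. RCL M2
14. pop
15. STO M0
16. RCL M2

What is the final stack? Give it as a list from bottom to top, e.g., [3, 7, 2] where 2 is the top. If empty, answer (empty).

After op 1 (push 5): stack=[5] mem=[0,0,0,0]
After op 2 (pop): stack=[empty] mem=[0,0,0,0]
After op 3 (push 14): stack=[14] mem=[0,0,0,0]
After op 4 (push 12): stack=[14,12] mem=[0,0,0,0]
After op 5 (pop): stack=[14] mem=[0,0,0,0]
After op 6 (STO M1): stack=[empty] mem=[0,14,0,0]
After op 7 (push 6): stack=[6] mem=[0,14,0,0]
After op 8 (pop): stack=[empty] mem=[0,14,0,0]
After op 9 (RCL M1): stack=[14] mem=[0,14,0,0]
After op 10 (STO M2): stack=[empty] mem=[0,14,14,0]
After op 11 (push 18): stack=[18] mem=[0,14,14,0]
After op 12 (push 9): stack=[18,9] mem=[0,14,14,0]
After op 13 (RCL M2): stack=[18,9,14] mem=[0,14,14,0]
After op 14 (pop): stack=[18,9] mem=[0,14,14,0]
After op 15 (STO M0): stack=[18] mem=[9,14,14,0]
After op 16 (RCL M2): stack=[18,14] mem=[9,14,14,0]

Answer: [18, 14]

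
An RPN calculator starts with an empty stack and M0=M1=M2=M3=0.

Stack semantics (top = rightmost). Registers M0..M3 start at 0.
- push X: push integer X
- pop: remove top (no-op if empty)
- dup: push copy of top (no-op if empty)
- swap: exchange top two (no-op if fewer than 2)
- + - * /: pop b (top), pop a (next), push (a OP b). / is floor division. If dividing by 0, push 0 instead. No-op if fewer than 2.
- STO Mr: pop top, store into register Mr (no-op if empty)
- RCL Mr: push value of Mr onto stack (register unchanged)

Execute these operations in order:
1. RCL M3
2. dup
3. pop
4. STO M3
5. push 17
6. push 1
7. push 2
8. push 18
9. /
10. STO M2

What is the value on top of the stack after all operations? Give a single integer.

After op 1 (RCL M3): stack=[0] mem=[0,0,0,0]
After op 2 (dup): stack=[0,0] mem=[0,0,0,0]
After op 3 (pop): stack=[0] mem=[0,0,0,0]
After op 4 (STO M3): stack=[empty] mem=[0,0,0,0]
After op 5 (push 17): stack=[17] mem=[0,0,0,0]
After op 6 (push 1): stack=[17,1] mem=[0,0,0,0]
After op 7 (push 2): stack=[17,1,2] mem=[0,0,0,0]
After op 8 (push 18): stack=[17,1,2,18] mem=[0,0,0,0]
After op 9 (/): stack=[17,1,0] mem=[0,0,0,0]
After op 10 (STO M2): stack=[17,1] mem=[0,0,0,0]

Answer: 1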